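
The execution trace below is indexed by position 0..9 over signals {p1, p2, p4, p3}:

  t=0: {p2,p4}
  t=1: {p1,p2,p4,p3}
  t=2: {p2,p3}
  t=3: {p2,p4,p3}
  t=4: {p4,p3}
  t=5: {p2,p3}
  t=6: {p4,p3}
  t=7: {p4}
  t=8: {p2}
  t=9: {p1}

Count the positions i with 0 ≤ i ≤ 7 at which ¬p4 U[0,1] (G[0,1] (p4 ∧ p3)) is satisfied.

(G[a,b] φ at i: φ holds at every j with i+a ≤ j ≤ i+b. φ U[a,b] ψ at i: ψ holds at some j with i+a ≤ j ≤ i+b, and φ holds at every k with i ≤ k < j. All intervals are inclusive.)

2

Evaluate at each i in [0,7]:
  i=0: ✗ (no rhs in [0,1])
  i=1: ✗ (no rhs in [1,2])
  i=2: ✓ (rhs at j=3; lhs holds on [2,2])
  i=3: ✓ (rhs at j=3)
  i=4: ✗ (no rhs in [4,5])
  i=5: ✗ (no rhs in [5,6])
  i=6: ✗ (no rhs in [6,7])
  i=7: ✗ (no rhs in [7,8])
Positions where it holds: {2, 3} → 2.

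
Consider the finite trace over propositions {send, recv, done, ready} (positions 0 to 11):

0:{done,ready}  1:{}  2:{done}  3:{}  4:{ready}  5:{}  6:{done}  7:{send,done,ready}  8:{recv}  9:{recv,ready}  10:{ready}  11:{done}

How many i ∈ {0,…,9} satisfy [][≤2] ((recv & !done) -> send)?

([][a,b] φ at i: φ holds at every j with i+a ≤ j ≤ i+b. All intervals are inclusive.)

Evaluate at each i in [0,9]:
  i=0: ✓ (all of [0,2])
  i=1: ✓ (all of [1,3])
  i=2: ✓ (all of [2,4])
  i=3: ✓ (all of [3,5])
  i=4: ✓ (all of [4,6])
  i=5: ✓ (all of [5,7])
  i=6: ✗ (fails at j=8)
  i=7: ✗ (fails at j=8)
  i=8: ✗ (fails at j=8)
  i=9: ✗ (fails at j=9)
Positions where it holds: {0, 1, 2, 3, 4, 5} → 6.

6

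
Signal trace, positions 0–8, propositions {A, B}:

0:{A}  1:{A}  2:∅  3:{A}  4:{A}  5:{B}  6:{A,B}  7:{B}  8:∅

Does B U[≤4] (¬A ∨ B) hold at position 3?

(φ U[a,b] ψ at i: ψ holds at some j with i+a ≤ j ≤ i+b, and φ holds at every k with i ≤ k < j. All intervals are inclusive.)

Need some j in [3,7] with (¬A ∨ B), and B at every k in [3,j-1].
  j=3: (¬A ∨ B) false.
  j=4: (¬A ∨ B) false.
  j=5: (¬A ∨ B) holds, but B fails at k=3 → not this j.
  j=6: (¬A ∨ B) holds, but B fails at k=3 → not this j.
  j=7: (¬A ∨ B) holds, but B fails at k=3 → not this j.
No j in the window works → until fails.

False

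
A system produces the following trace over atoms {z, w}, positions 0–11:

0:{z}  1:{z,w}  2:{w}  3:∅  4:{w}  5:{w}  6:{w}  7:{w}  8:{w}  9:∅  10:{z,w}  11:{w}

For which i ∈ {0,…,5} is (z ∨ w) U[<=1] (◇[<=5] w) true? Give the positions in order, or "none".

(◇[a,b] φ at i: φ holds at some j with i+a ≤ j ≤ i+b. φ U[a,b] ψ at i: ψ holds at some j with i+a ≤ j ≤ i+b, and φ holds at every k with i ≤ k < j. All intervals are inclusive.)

Evaluate at each i in [0,5]:
  i=0: ✓ (rhs at j=0)
  i=1: ✓ (rhs at j=1)
  i=2: ✓ (rhs at j=2)
  i=3: ✓ (rhs at j=3)
  i=4: ✓ (rhs at j=4)
  i=5: ✓ (rhs at j=5)

0, 1, 2, 3, 4, 5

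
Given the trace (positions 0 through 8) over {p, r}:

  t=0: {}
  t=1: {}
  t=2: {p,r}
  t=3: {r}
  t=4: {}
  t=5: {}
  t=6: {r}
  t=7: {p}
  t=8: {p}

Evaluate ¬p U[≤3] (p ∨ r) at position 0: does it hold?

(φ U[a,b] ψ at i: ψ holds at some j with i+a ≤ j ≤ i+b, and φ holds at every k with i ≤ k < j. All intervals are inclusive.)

True

Need some j in [0,3] with (p ∨ r), and ¬p at every k in [0,j-1].
  j=0: (p ∨ r) false.
  j=1: (p ∨ r) false.
  j=2: (p ∨ r) holds; ¬p holds at every k in [0,1] → satisfied.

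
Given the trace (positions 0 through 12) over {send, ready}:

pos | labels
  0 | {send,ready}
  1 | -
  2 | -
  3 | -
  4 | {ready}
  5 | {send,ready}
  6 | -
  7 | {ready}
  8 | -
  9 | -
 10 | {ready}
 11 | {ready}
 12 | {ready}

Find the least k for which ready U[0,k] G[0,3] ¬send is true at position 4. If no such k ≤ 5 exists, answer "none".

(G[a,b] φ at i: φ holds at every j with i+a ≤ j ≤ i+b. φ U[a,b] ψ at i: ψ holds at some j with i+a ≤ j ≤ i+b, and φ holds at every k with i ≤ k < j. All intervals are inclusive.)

2

Need earliest j ≥ 4 with G[0,3] ¬send, and ready at every k in [4,j-1].
  j=4: rhs fails.
  j=5: rhs fails.
  j=6: rhs holds; lhs holds on [4,5]. k = 2.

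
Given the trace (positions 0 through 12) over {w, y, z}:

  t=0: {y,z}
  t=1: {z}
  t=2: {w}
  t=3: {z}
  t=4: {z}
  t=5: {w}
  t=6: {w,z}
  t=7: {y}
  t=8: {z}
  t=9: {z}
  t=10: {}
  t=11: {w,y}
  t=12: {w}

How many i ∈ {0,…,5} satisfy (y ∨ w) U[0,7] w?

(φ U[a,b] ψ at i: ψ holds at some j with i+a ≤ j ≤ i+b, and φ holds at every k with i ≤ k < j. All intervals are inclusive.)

2

Evaluate at each i in [0,5]:
  i=0: ✗ (lhs fails at k=1 before rhs at j=2)
  i=1: ✗ (lhs fails at k=1 before rhs at j=2)
  i=2: ✓ (rhs at j=2)
  i=3: ✗ (lhs fails at k=3 before rhs at j=5)
  i=4: ✗ (lhs fails at k=4 before rhs at j=5)
  i=5: ✓ (rhs at j=5)
Positions where it holds: {2, 5} → 2.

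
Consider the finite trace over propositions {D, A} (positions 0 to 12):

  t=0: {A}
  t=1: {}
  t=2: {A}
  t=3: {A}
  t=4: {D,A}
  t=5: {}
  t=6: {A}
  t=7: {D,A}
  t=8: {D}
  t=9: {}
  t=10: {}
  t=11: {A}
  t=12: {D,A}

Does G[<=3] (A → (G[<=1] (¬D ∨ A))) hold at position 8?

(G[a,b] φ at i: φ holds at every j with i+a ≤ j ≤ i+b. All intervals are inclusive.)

Check (A → (G[<=1] (¬D ∨ A))) at every j in [8,11]:
  j=8: antecedent false → ✓
  j=9: antecedent false → ✓
  j=10: antecedent false → ✓
  j=11: antecedent true; consequent holds on [11,12] → ✓
All positions satisfy it → formula holds.

Yes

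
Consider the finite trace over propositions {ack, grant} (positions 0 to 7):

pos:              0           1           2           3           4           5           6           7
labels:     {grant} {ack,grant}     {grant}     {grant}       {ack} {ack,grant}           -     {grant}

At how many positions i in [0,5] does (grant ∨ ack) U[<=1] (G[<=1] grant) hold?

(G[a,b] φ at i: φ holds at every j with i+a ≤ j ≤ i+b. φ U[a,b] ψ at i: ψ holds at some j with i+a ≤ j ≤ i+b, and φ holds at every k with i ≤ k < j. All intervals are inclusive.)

Evaluate at each i in [0,5]:
  i=0: ✓ (rhs at j=0)
  i=1: ✓ (rhs at j=1)
  i=2: ✓ (rhs at j=2)
  i=3: ✗ (no rhs in [3,4])
  i=4: ✗ (no rhs in [4,5])
  i=5: ✗ (no rhs in [5,6])
Positions where it holds: {0, 1, 2} → 3.

3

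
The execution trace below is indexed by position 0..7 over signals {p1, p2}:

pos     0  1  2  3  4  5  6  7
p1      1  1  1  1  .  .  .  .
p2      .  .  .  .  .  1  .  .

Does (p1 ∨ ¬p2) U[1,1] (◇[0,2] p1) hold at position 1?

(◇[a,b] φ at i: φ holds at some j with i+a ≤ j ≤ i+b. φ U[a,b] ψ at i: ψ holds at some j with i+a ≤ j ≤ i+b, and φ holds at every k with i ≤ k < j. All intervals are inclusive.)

Yes

Need some j in [2,2] with ◇[0,2] p1, and (p1 ∨ ¬p2) at every k in [1,j-1].
  j=2: ◇[0,2] p1 holds; (p1 ∨ ¬p2) holds at every k in [1,1] → satisfied.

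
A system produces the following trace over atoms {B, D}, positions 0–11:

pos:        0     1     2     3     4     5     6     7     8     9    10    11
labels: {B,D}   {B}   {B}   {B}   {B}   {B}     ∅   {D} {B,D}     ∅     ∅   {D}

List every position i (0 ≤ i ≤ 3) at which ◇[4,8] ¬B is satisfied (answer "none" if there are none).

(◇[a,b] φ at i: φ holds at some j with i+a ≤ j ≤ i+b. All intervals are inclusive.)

Evaluate at each i in [0,3]:
  i=0: ✓ (witness j=6)
  i=1: ✓ (witness j=6)
  i=2: ✓ (witness j=6)
  i=3: ✓ (witness j=7)

0, 1, 2, 3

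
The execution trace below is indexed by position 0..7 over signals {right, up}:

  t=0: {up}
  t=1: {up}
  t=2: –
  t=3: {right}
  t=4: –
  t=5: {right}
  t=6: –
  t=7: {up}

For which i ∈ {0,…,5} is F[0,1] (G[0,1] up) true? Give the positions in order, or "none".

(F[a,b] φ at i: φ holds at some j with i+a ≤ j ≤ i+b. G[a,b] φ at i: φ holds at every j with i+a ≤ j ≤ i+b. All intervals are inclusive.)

Evaluate at each i in [0,5]:
  i=0: ✓ (witness j=0)
  i=1: ✗ (none in [1,2])
  i=2: ✗ (none in [2,3])
  i=3: ✗ (none in [3,4])
  i=4: ✗ (none in [4,5])
  i=5: ✗ (none in [5,6])

0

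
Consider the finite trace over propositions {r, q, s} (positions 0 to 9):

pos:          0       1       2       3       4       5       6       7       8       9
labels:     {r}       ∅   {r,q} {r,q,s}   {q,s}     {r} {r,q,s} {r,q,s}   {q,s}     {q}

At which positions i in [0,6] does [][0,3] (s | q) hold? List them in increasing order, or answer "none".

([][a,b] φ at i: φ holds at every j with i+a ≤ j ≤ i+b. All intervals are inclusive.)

6

Evaluate at each i in [0,6]:
  i=0: ✗ (fails at j=0)
  i=1: ✗ (fails at j=1)
  i=2: ✗ (fails at j=5)
  i=3: ✗ (fails at j=5)
  i=4: ✗ (fails at j=5)
  i=5: ✗ (fails at j=5)
  i=6: ✓ (all of [6,9])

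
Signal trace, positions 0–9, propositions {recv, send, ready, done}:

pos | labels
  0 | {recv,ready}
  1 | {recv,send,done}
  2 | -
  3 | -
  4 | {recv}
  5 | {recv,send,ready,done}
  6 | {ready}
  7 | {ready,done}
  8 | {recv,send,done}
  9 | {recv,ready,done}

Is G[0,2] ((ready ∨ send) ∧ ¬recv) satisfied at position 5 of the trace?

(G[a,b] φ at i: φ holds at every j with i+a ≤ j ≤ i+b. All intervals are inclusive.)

Check ((ready ∨ send) ∧ ¬recv) at every j in [5,7]:
  j=5: false
  j=6: true
  j=7: true
Fails at j=5 → formula fails.

False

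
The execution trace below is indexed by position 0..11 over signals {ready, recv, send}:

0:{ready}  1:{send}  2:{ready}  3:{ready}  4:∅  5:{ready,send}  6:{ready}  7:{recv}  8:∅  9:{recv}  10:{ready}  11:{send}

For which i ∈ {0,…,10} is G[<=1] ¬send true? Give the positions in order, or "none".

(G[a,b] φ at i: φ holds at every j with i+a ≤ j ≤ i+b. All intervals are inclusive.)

Evaluate at each i in [0,10]:
  i=0: ✗ (fails at j=1)
  i=1: ✗ (fails at j=1)
  i=2: ✓ (all of [2,3])
  i=3: ✓ (all of [3,4])
  i=4: ✗ (fails at j=5)
  i=5: ✗ (fails at j=5)
  i=6: ✓ (all of [6,7])
  i=7: ✓ (all of [7,8])
  i=8: ✓ (all of [8,9])
  i=9: ✓ (all of [9,10])
  i=10: ✗ (fails at j=11)

2, 3, 6, 7, 8, 9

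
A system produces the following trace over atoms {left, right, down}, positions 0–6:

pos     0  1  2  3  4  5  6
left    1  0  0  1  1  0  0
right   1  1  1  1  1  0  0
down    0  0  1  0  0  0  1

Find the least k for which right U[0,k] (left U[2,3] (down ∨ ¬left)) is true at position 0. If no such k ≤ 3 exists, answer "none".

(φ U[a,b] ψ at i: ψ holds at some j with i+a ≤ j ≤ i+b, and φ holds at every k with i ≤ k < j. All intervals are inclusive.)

3

Need earliest j ≥ 0 with (left U[2,3] (down ∨ ¬left)), and right at every k in [0,j-1].
  j=0: rhs fails.
  j=1: rhs fails.
  j=2: rhs fails.
  j=3: rhs holds; lhs holds on [0,2]. k = 3.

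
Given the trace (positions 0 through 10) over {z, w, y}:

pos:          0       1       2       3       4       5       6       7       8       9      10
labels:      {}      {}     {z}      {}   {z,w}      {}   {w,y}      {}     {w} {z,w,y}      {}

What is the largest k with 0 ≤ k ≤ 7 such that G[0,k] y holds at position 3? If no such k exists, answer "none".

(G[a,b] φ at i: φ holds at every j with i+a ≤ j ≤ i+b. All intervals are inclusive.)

y must hold from j=3 onward; find where it first fails.
  j=3: fails → no k works.

none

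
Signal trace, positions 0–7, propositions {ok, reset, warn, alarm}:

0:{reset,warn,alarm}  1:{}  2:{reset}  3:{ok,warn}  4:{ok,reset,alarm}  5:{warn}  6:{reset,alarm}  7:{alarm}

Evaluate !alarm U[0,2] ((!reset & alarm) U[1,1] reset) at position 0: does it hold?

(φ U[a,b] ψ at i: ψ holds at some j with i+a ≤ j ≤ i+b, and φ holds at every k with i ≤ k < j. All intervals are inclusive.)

Need some j in [0,2] with ((!reset & alarm) U[1,1] reset), and !alarm at every k in [0,j-1].
  j=0: ((!reset & alarm) U[1,1] reset) — fails.
  j=1: ((!reset & alarm) U[1,1] reset) — fails.
  j=2: ((!reset & alarm) U[1,1] reset) — fails.
No j in the window works → until fails.

No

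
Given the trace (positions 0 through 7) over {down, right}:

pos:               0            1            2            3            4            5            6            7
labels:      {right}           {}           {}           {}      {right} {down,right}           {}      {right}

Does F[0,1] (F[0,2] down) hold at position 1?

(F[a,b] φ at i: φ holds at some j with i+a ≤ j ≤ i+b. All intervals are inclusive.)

Check F[0,2] down at each j in [1,2]:
  j=1: fails (none in [1,3])
  j=2: fails (none in [2,4])
No position in the window satisfies it → formula fails.

False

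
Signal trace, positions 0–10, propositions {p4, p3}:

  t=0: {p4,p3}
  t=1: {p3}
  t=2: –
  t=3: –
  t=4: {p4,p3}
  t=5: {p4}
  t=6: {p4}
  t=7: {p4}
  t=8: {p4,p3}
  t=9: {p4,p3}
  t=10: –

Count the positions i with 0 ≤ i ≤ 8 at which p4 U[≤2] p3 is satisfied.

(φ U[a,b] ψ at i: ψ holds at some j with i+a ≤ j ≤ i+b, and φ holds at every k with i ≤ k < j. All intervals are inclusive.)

6

Evaluate at each i in [0,8]:
  i=0: ✓ (rhs at j=0)
  i=1: ✓ (rhs at j=1)
  i=2: ✗ (lhs fails at k=2 before rhs at j=4)
  i=3: ✗ (lhs fails at k=3 before rhs at j=4)
  i=4: ✓ (rhs at j=4)
  i=5: ✗ (no rhs in [5,7])
  i=6: ✓ (rhs at j=8; lhs holds on [6,7])
  i=7: ✓ (rhs at j=8; lhs holds on [7,7])
  i=8: ✓ (rhs at j=8)
Positions where it holds: {0, 1, 4, 6, 7, 8} → 6.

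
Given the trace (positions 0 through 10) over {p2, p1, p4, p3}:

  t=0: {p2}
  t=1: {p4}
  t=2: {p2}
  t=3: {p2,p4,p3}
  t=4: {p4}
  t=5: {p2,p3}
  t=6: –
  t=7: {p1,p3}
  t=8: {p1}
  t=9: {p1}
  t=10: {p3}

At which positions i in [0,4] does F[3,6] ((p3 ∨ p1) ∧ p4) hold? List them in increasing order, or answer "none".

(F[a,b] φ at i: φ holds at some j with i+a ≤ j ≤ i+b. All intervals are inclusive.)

0

Evaluate at each i in [0,4]:
  i=0: ✓ (witness j=3)
  i=1: ✗ (none in [4,7])
  i=2: ✗ (none in [5,8])
  i=3: ✗ (none in [6,9])
  i=4: ✗ (none in [7,10])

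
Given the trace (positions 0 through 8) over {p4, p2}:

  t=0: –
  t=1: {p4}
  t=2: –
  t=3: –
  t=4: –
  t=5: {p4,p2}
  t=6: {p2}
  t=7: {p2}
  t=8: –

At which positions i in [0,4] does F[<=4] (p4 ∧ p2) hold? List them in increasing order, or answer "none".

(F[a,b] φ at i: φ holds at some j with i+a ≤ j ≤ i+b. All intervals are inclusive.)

1, 2, 3, 4

Evaluate at each i in [0,4]:
  i=0: ✗ (none in [0,4])
  i=1: ✓ (witness j=5)
  i=2: ✓ (witness j=5)
  i=3: ✓ (witness j=5)
  i=4: ✓ (witness j=5)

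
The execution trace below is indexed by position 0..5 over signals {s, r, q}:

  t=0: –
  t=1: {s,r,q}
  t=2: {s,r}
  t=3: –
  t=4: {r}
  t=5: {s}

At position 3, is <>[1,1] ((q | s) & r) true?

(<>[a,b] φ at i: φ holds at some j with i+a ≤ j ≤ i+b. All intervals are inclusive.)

No

Check ((q | s) & r) at each j in [4,4]:
  j=4: false
No position in the window satisfies it → formula fails.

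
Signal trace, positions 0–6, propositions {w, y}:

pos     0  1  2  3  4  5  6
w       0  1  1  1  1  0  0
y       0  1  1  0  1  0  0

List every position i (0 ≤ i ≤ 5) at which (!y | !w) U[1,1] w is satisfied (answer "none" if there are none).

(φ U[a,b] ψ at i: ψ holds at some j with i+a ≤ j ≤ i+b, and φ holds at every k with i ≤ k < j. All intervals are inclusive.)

0, 3

Evaluate at each i in [0,5]:
  i=0: ✓ (rhs at j=1; lhs holds on [0,0])
  i=1: ✗ (lhs fails at k=1 before rhs at j=2)
  i=2: ✗ (lhs fails at k=2 before rhs at j=3)
  i=3: ✓ (rhs at j=4; lhs holds on [3,3])
  i=4: ✗ (no rhs in [5,5])
  i=5: ✗ (no rhs in [6,6])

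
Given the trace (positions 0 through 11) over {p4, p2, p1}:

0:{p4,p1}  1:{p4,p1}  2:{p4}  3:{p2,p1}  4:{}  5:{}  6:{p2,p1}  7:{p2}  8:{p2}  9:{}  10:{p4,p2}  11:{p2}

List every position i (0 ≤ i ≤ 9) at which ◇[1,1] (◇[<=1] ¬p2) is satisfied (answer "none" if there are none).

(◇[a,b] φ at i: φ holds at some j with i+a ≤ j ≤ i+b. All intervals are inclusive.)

0, 1, 2, 3, 4, 7, 8

Evaluate at each i in [0,9]:
  i=0: ✓ (witness j=1)
  i=1: ✓ (witness j=2)
  i=2: ✓ (witness j=3)
  i=3: ✓ (witness j=4)
  i=4: ✓ (witness j=5)
  i=5: ✗ (none in [6,6])
  i=6: ✗ (none in [7,7])
  i=7: ✓ (witness j=8)
  i=8: ✓ (witness j=9)
  i=9: ✗ (none in [10,10])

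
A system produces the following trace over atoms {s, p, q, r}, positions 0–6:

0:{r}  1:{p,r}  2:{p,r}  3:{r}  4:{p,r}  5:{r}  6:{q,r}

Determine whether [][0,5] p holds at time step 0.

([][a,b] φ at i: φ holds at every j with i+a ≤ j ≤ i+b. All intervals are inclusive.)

No

Check p at every j in [0,5]:
  j=0: false
  j=1: true
  j=2: true
  j=3: false
  j=4: true
  j=5: false
Fails at j=0 → formula fails.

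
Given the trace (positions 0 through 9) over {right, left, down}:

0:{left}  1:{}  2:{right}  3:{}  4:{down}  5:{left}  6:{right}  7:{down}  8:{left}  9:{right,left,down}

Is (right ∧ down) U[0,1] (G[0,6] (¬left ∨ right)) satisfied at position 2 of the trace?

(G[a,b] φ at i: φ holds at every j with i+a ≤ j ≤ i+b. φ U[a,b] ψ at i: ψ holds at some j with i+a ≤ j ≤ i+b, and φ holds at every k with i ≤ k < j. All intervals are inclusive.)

Does not hold

Need some j in [2,3] with G[0,6] (¬left ∨ right), and (right ∧ down) at every k in [2,j-1].
  j=2: G[0,6] (¬left ∨ right) — fails at 5.
  j=3: G[0,6] (¬left ∨ right) — fails at 5.
No j in the window works → until fails.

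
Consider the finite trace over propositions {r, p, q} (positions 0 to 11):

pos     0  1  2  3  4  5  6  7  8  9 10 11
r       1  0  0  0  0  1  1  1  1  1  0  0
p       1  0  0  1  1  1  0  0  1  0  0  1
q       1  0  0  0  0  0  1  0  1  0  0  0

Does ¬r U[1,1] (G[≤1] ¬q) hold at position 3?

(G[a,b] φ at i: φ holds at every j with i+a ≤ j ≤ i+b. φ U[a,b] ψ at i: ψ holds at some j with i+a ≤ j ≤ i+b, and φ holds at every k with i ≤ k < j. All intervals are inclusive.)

Need some j in [4,4] with G[≤1] ¬q, and ¬r at every k in [3,j-1].
  j=4: G[≤1] ¬q holds; ¬r holds at every k in [3,3] → satisfied.

Holds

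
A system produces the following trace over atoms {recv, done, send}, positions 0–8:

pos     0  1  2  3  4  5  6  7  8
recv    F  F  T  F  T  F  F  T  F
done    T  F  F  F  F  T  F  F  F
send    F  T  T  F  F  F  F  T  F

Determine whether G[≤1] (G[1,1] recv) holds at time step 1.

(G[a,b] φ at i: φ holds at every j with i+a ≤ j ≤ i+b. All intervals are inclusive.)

Does not hold

Check G[1,1] recv at every j in [1,2]:
  j=1: holds on [2,2]
  j=2: fails at 3
Fails at j=2 → formula fails.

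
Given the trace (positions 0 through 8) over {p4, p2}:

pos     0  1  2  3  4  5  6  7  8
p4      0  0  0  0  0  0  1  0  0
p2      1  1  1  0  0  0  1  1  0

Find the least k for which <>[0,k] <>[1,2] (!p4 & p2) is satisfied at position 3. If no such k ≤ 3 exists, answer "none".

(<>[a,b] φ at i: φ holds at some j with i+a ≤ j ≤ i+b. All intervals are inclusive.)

Scan j = 3,4,… for <>[1,2] (!p4 & p2):
  j=3: fails
  j=4: fails
  j=5: holds
First hit at j=5, so smallest k = 5-3 = 2.

2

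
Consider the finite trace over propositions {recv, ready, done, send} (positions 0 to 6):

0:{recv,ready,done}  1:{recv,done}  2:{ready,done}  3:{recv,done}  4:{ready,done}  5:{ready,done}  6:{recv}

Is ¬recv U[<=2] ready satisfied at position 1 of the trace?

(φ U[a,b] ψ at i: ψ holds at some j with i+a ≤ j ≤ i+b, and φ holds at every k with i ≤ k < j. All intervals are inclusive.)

No

Need some j in [1,3] with ready, and ¬recv at every k in [1,j-1].
  j=1: ready false.
  j=2: ready holds, but ¬recv fails at k=1 → not this j.
  j=3: ready false.
No j in the window works → until fails.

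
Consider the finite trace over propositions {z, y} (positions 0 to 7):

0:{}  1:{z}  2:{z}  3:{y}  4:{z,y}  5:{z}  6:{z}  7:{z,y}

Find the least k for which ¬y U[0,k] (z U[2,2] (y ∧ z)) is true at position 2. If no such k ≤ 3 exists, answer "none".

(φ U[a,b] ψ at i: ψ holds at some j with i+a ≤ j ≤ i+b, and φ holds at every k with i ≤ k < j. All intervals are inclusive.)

Need earliest j ≥ 2 with (z U[2,2] (y ∧ z)), and ¬y at every k in [2,j-1].
  j=2: rhs fails.
  j=3: rhs fails.
  j=4: rhs fails.
  j=5: rhs holds but lhs fails at k=3.
No witness within the range → none.

none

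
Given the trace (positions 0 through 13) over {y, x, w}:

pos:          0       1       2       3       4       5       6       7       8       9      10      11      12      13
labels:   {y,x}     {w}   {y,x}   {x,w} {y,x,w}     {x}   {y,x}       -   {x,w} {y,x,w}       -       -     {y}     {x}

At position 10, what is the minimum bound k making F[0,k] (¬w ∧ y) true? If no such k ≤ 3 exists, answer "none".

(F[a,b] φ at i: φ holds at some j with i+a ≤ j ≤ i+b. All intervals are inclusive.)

2

Scan j = 10,11,… for (¬w ∧ y):
  j=10: fails
  j=11: fails
  j=12: holds
First hit at j=12, so smallest k = 12-10 = 2.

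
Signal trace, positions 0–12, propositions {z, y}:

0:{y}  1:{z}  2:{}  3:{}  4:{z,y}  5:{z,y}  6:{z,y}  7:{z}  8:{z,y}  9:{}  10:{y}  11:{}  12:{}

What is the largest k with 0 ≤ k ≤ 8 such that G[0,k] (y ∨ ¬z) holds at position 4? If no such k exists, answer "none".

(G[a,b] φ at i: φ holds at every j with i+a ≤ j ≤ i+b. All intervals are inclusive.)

2

(y ∨ ¬z) must hold from j=4 onward; find where it first fails.
  j=4: holds
  j=5: holds
  j=6: holds
  j=7: fails
Holds on [4,6], so largest k = 2.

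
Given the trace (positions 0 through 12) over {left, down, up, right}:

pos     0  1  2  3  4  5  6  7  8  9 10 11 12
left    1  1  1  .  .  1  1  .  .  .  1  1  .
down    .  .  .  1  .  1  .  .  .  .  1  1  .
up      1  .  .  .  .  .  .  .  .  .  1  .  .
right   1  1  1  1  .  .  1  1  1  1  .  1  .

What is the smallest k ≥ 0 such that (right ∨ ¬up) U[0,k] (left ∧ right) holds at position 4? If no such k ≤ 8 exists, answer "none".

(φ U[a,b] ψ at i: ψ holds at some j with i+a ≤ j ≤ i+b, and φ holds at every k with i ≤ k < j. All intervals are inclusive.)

Need earliest j ≥ 4 with (left ∧ right), and (right ∨ ¬up) at every k in [4,j-1].
  j=4: rhs fails.
  j=5: rhs fails.
  j=6: rhs holds; lhs holds on [4,5]. k = 2.

2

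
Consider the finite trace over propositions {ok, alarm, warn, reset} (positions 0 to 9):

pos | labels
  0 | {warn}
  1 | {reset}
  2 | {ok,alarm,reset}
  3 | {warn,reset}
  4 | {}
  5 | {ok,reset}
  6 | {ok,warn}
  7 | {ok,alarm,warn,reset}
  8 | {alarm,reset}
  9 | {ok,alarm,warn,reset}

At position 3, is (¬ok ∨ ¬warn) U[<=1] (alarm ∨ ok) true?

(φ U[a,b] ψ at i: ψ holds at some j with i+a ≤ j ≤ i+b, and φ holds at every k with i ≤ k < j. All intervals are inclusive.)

False

Need some j in [3,4] with (alarm ∨ ok), and (¬ok ∨ ¬warn) at every k in [3,j-1].
  j=3: (alarm ∨ ok) false.
  j=4: (alarm ∨ ok) false.
No j in the window works → until fails.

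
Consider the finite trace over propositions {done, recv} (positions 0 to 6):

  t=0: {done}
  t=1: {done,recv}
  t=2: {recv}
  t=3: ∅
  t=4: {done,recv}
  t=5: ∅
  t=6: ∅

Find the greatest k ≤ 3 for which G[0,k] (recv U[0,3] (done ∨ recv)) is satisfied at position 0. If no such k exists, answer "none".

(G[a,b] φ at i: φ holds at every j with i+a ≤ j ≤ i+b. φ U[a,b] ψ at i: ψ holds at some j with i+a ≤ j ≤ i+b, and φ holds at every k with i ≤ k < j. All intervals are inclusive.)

2

(recv U[0,3] (done ∨ recv)) must hold from j=0 onward; find where it first fails.
  j=0: holds
  j=1: holds
  j=2: holds
  j=3: fails
Holds on [0,2], so largest k = 2.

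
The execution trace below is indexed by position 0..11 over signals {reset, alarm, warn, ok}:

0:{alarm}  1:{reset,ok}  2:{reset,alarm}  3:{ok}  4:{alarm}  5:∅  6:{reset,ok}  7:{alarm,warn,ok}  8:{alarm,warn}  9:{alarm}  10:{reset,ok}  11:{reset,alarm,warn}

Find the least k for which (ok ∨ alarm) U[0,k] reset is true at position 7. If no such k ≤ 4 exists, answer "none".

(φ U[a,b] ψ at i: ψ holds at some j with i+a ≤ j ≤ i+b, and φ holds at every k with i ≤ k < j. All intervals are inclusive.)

3

Need earliest j ≥ 7 with reset, and (ok ∨ alarm) at every k in [7,j-1].
  j=7: rhs fails.
  j=8: rhs fails.
  j=9: rhs fails.
  j=10: rhs holds; lhs holds on [7,9]. k = 3.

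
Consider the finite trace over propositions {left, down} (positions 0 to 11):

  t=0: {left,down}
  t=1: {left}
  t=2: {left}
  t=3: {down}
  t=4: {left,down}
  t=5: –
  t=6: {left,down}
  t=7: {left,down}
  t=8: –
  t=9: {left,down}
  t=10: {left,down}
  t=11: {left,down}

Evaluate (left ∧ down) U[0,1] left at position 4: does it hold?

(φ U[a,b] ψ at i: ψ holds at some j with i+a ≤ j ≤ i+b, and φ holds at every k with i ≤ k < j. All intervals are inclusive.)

True

Need some j in [4,5] with left, and (left ∧ down) at every k in [4,j-1].
  j=4: left holds; no prefix to check → satisfied.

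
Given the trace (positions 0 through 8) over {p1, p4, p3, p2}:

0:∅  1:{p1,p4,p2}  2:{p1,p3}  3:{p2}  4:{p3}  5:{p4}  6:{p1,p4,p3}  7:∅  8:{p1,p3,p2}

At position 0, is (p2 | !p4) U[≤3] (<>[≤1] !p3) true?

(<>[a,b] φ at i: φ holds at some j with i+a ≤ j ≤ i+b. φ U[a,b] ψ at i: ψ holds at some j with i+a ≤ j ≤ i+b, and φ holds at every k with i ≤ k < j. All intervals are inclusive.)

True

Need some j in [0,3] with <>[≤1] !p3, and (p2 | !p4) at every k in [0,j-1].
  j=0: <>[≤1] !p3 holds; no prefix to check → satisfied.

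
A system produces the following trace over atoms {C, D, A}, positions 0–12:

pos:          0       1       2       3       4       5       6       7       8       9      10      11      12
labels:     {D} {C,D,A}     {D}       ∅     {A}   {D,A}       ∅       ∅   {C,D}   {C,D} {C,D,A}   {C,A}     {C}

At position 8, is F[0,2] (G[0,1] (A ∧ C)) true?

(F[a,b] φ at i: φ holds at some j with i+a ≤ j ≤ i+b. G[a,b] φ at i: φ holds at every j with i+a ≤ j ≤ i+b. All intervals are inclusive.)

Check G[0,1] (A ∧ C) at each j in [8,10]:
  j=8: fails at 8
  j=9: fails at 9
  j=10: holds on [10,11]
Found at j=10 → formula holds.

Holds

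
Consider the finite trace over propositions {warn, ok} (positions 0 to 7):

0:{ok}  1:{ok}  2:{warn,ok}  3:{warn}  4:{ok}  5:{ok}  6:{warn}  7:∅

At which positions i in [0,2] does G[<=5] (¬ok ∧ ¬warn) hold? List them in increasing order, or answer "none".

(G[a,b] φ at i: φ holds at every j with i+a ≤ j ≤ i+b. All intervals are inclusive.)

none

Evaluate at each i in [0,2]:
  i=0: ✗ (fails at j=0)
  i=1: ✗ (fails at j=1)
  i=2: ✗ (fails at j=2)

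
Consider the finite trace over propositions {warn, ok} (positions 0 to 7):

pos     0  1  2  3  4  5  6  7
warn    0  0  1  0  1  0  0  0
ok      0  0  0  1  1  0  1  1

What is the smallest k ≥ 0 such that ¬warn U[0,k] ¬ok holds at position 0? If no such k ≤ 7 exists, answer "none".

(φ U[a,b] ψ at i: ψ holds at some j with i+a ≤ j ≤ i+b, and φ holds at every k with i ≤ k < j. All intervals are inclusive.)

0

Need earliest j ≥ 0 with ¬ok, and ¬warn at every k in [0,j-1].
  j=0: rhs holds (empty prefix). k = 0.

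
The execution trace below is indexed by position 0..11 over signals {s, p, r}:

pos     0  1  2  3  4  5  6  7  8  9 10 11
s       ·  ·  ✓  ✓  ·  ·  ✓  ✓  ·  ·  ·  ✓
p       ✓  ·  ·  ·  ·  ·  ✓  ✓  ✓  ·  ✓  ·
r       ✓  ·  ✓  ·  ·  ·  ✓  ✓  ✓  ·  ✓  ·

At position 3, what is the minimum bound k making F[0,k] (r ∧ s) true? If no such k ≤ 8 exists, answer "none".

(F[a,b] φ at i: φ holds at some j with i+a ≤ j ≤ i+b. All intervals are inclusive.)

3

Scan j = 3,4,… for (r ∧ s):
  j=3: fails
  j=4: fails
  j=5: fails
  j=6: holds
First hit at j=6, so smallest k = 6-3 = 3.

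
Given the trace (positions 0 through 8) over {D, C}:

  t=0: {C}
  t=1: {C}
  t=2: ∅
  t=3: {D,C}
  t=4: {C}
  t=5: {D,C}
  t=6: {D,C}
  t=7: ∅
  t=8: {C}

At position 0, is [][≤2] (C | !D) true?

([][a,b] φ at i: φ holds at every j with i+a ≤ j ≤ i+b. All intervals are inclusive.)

True

Check (C | !D) at every j in [0,2]:
  j=0: true
  j=1: true
  j=2: true
All positions satisfy it → formula holds.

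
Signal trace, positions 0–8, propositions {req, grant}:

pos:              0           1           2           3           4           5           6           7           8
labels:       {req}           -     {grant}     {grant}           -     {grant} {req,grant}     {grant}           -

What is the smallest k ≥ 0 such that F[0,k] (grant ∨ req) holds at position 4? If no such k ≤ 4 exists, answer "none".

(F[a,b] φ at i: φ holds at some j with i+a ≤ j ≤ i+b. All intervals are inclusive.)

1

Scan j = 4,5,… for (grant ∨ req):
  j=4: fails
  j=5: holds
First hit at j=5, so smallest k = 5-4 = 1.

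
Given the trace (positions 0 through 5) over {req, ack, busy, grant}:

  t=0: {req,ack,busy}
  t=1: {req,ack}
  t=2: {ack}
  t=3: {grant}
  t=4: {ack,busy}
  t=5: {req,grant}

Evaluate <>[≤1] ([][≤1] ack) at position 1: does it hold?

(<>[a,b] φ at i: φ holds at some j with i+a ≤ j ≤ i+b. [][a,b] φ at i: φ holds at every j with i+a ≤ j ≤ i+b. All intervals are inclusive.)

Check [][≤1] ack at each j in [1,2]:
  j=1: holds on [1,2]
  j=2: fails at 3
Found at j=1 → formula holds.

Yes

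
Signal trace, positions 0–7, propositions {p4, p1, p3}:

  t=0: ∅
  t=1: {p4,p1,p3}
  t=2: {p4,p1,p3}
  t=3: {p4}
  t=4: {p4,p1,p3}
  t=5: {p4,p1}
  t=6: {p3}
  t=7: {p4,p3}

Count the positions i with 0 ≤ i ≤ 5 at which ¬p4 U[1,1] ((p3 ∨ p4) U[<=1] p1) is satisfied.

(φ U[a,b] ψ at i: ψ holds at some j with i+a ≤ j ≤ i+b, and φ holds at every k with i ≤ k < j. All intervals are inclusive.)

1

Evaluate at each i in [0,5]:
  i=0: ✓ (rhs at j=1; lhs holds on [0,0])
  i=1: ✗ (lhs fails at k=1 before rhs at j=2)
  i=2: ✗ (lhs fails at k=2 before rhs at j=3)
  i=3: ✗ (lhs fails at k=3 before rhs at j=4)
  i=4: ✗ (lhs fails at k=4 before rhs at j=5)
  i=5: ✗ (no rhs in [6,6])
Positions where it holds: {0} → 1.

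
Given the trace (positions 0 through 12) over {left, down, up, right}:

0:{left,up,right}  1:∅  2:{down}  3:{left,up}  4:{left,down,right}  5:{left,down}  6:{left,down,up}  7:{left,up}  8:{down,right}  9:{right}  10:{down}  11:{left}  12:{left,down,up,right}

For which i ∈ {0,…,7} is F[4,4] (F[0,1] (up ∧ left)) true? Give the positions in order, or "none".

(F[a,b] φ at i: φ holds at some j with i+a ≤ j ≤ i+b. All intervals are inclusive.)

1, 2, 3, 7

Evaluate at each i in [0,7]:
  i=0: ✗ (none in [4,4])
  i=1: ✓ (witness j=5)
  i=2: ✓ (witness j=6)
  i=3: ✓ (witness j=7)
  i=4: ✗ (none in [8,8])
  i=5: ✗ (none in [9,9])
  i=6: ✗ (none in [10,10])
  i=7: ✓ (witness j=11)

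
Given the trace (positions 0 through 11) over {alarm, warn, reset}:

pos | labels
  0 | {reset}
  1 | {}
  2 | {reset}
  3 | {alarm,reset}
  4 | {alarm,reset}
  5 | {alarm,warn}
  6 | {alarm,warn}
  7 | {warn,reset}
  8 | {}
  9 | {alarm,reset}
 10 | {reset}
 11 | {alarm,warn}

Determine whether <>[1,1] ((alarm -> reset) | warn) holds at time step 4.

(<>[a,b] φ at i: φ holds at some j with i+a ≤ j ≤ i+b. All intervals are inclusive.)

Holds

Check ((alarm -> reset) | warn) at each j in [5,5]:
  j=5: true
Found at j=5 → formula holds.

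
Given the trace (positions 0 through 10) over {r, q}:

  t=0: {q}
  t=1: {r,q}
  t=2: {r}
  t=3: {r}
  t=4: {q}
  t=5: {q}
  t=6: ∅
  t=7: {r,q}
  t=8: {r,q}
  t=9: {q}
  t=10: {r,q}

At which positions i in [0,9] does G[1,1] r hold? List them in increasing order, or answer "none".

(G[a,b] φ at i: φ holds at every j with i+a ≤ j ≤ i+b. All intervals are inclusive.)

0, 1, 2, 6, 7, 9

Evaluate at each i in [0,9]:
  i=0: ✓ (all of [1,1])
  i=1: ✓ (all of [2,2])
  i=2: ✓ (all of [3,3])
  i=3: ✗ (fails at j=4)
  i=4: ✗ (fails at j=5)
  i=5: ✗ (fails at j=6)
  i=6: ✓ (all of [7,7])
  i=7: ✓ (all of [8,8])
  i=8: ✗ (fails at j=9)
  i=9: ✓ (all of [10,10])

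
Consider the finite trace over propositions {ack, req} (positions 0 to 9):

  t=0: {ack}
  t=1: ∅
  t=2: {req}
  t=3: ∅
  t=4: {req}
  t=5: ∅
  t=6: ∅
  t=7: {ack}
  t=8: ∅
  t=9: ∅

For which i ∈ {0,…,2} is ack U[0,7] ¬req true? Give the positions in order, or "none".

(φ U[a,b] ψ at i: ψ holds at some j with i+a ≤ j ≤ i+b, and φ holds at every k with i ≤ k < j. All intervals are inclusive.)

0, 1

Evaluate at each i in [0,2]:
  i=0: ✓ (rhs at j=0)
  i=1: ✓ (rhs at j=1)
  i=2: ✗ (lhs fails at k=2 before rhs at j=3)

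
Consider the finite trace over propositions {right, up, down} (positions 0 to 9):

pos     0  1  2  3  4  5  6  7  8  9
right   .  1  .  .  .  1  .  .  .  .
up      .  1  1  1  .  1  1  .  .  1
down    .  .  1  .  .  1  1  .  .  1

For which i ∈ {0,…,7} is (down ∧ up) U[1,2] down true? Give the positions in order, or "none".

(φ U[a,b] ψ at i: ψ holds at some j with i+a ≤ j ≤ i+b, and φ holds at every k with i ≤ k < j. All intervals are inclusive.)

Evaluate at each i in [0,7]:
  i=0: ✗ (lhs fails at k=0 before rhs at j=2)
  i=1: ✗ (lhs fails at k=1 before rhs at j=2)
  i=2: ✗ (no rhs in [3,4])
  i=3: ✗ (lhs fails at k=3 before rhs at j=5)
  i=4: ✗ (lhs fails at k=4 before rhs at j=5)
  i=5: ✓ (rhs at j=6; lhs holds on [5,5])
  i=6: ✗ (no rhs in [7,8])
  i=7: ✗ (lhs fails at k=7 before rhs at j=9)

5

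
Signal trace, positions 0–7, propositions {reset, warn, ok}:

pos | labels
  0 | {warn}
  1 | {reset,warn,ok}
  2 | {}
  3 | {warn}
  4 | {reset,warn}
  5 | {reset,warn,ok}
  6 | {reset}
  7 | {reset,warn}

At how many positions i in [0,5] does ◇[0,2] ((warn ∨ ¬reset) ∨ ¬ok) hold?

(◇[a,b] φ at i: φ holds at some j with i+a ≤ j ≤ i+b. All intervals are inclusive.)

6

Evaluate at each i in [0,5]:
  i=0: ✓ (witness j=0)
  i=1: ✓ (witness j=1)
  i=2: ✓ (witness j=2)
  i=3: ✓ (witness j=3)
  i=4: ✓ (witness j=4)
  i=5: ✓ (witness j=5)
Positions where it holds: {0, 1, 2, 3, 4, 5} → 6.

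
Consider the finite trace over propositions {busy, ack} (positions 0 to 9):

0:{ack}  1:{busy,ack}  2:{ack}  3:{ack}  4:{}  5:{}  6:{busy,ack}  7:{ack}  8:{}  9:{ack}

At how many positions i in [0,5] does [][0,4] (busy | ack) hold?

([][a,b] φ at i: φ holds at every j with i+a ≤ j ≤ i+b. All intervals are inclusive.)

Evaluate at each i in [0,5]:
  i=0: ✗ (fails at j=4)
  i=1: ✗ (fails at j=4)
  i=2: ✗ (fails at j=4)
  i=3: ✗ (fails at j=4)
  i=4: ✗ (fails at j=4)
  i=5: ✗ (fails at j=5)
Positions where it holds: {} → 0.

0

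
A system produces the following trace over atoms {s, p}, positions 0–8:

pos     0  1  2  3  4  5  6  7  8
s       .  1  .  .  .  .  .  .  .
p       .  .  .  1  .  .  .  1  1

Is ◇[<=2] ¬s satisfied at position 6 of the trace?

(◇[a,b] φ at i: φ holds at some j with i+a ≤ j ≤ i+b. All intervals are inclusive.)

Check ¬s at each j in [6,8]:
  j=6: true
  j=7: true
  j=8: true
Found at j=6 → formula holds.

True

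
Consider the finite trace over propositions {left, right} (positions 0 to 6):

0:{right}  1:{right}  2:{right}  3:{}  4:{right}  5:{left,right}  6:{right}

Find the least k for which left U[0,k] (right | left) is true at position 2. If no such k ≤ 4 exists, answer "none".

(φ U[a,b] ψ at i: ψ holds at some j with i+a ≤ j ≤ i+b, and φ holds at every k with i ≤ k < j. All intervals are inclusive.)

Need earliest j ≥ 2 with (right | left), and left at every k in [2,j-1].
  j=2: rhs holds (empty prefix). k = 0.

0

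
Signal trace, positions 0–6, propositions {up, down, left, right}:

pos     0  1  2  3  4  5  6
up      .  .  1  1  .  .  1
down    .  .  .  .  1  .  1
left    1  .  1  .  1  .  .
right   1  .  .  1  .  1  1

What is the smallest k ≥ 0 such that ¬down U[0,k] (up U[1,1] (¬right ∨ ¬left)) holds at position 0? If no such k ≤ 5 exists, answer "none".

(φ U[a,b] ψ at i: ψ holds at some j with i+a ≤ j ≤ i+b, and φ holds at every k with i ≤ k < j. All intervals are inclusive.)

Need earliest j ≥ 0 with (up U[1,1] (¬right ∨ ¬left)), and ¬down at every k in [0,j-1].
  j=0: rhs fails.
  j=1: rhs fails.
  j=2: rhs holds; lhs holds on [0,1]. k = 2.

2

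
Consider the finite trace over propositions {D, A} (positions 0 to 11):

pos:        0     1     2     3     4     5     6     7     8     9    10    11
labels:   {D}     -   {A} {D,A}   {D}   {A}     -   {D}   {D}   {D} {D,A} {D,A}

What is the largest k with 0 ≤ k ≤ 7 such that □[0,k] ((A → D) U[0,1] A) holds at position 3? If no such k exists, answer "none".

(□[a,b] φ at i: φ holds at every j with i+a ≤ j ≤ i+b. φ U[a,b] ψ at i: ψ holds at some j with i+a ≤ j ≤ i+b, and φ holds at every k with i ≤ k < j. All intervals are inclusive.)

2

((A → D) U[0,1] A) must hold from j=3 onward; find where it first fails.
  j=3: holds
  j=4: holds
  j=5: holds
  j=6: fails
Holds on [3,5], so largest k = 2.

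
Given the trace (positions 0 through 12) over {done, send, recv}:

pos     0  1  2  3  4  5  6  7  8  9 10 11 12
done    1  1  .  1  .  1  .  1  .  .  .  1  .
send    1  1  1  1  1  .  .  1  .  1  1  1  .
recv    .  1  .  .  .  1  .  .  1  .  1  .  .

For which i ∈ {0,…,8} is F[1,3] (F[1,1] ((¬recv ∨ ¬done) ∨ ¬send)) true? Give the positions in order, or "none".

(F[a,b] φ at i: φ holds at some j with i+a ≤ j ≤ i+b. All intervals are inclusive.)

Evaluate at each i in [0,8]:
  i=0: ✓ (witness j=1)
  i=1: ✓ (witness j=2)
  i=2: ✓ (witness j=3)
  i=3: ✓ (witness j=4)
  i=4: ✓ (witness j=5)
  i=5: ✓ (witness j=6)
  i=6: ✓ (witness j=7)
  i=7: ✓ (witness j=8)
  i=8: ✓ (witness j=9)

0, 1, 2, 3, 4, 5, 6, 7, 8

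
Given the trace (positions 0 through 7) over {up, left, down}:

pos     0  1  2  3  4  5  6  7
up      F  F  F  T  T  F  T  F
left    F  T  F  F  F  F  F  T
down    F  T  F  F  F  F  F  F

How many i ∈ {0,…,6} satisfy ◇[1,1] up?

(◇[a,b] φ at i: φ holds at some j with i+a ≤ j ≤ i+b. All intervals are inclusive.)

Evaluate at each i in [0,6]:
  i=0: ✗ (none in [1,1])
  i=1: ✗ (none in [2,2])
  i=2: ✓ (witness j=3)
  i=3: ✓ (witness j=4)
  i=4: ✗ (none in [5,5])
  i=5: ✓ (witness j=6)
  i=6: ✗ (none in [7,7])
Positions where it holds: {2, 3, 5} → 3.

3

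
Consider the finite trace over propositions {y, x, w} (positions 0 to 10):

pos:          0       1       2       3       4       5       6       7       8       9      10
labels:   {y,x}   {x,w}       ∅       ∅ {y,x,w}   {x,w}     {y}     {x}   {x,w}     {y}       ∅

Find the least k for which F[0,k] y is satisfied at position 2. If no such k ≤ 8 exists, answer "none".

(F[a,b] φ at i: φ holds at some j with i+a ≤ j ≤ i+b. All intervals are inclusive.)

Scan j = 2,3,… for y:
  j=2: fails
  j=3: fails
  j=4: holds
First hit at j=4, so smallest k = 4-2 = 2.

2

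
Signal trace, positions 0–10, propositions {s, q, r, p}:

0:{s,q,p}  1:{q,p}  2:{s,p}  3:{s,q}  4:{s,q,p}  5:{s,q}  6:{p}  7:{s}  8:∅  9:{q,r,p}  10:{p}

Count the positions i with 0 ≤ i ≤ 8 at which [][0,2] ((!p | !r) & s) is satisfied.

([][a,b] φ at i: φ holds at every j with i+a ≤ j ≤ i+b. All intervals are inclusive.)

Evaluate at each i in [0,8]:
  i=0: ✗ (fails at j=1)
  i=1: ✗ (fails at j=1)
  i=2: ✓ (all of [2,4])
  i=3: ✓ (all of [3,5])
  i=4: ✗ (fails at j=6)
  i=5: ✗ (fails at j=6)
  i=6: ✗ (fails at j=6)
  i=7: ✗ (fails at j=8)
  i=8: ✗ (fails at j=8)
Positions where it holds: {2, 3} → 2.

2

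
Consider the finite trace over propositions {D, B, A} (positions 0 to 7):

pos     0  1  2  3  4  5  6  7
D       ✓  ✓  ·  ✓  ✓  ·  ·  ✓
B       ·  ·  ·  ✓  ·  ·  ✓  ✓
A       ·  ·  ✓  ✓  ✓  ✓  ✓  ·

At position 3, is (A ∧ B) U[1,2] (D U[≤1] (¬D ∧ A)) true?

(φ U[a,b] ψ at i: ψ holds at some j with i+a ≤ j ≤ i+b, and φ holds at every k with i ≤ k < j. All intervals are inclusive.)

True

Need some j in [4,5] with (D U[≤1] (¬D ∧ A)), and (A ∧ B) at every k in [3,j-1].
  j=4: (D U[≤1] (¬D ∧ A)) holds; (A ∧ B) holds at every k in [3,3] → satisfied.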